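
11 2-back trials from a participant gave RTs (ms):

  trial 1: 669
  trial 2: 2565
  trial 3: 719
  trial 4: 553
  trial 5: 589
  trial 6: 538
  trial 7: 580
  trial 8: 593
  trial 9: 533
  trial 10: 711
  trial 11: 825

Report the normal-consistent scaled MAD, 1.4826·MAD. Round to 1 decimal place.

Sorted: 533, 538, 553, 580, 589, 593, 669, 711, 719, 825, 2565 → median = 593
|x − 593| sorted: 0, 4, 13, 40, 55, 60, 76, 118, 126, 232, 1972 → MAD = 60
Robust SD ≈ 1.4826 × 60 = 88.956

89.0 ms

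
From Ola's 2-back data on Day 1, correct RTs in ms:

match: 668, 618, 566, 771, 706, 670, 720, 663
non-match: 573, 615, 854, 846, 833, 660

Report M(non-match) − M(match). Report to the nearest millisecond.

57 ms

M(match) = 5382/8 = 672.750
M(non-match) = 4381/6 = 730.167
Difference = 730.167 − 672.750 = 57.417 ms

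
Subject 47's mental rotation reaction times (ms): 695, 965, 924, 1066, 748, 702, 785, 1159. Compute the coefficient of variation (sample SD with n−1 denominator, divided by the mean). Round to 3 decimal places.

n = 8, Σ = 7044, M = 880.5000
Σ(x−M)² = 213954.000; s = √(213954.000/7) = 174.8281
CV = 174.8281 / 880.5000 = 0.19856

0.199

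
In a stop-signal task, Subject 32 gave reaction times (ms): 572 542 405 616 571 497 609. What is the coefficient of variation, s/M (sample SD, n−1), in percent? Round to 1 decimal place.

13.5%

n = 7, Σ = 3812, M = 544.5714
Σ(x−M)² = 32453.714; s = √(32453.714/6) = 73.5456
CV = 73.5456 / 544.5714 = 0.13505 = 13.505%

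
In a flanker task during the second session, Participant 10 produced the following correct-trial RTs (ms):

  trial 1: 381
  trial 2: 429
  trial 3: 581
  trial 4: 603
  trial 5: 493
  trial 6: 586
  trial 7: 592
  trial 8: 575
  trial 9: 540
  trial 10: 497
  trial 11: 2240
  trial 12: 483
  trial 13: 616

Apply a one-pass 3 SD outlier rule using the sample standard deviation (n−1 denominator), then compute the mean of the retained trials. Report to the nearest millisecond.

n = 13, ΣRT = 8616, M = 662.769
Σ(x−M)² = 2756440.31; s = √(2756440.31/12) = 479.274
Cutoffs: 662.769 ± 3·479.274 → [-775.1, 2100.6]
Outside: 2240 → excluded.
Retained (n=12): Σ = 6376, mean = 6376/12 = 531.333

531 ms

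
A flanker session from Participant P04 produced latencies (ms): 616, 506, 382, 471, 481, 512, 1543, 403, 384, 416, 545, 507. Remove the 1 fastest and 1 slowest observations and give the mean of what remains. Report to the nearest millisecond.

Sorted: 382, 384, 403, 416, 471, 481, 506, 507, 512, 545, 616, 1543
Drop lowest 1 (382) and highest 1 (1543)
Remaining (n=10): Σ = 4841, mean = 4841/10 = 484.100

484 ms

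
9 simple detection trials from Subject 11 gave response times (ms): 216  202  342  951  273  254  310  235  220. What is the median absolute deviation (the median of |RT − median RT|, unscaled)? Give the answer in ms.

38 ms

Sorted: 202, 216, 220, 235, 254, 273, 310, 342, 951 → median = 254
|x − 254|: 38, 52, 88, 697, 19, 0, 56, 19, 34
Sorted deviations: 0, 19, 19, 34, 38, 52, 56, 88, 697 → MAD = 38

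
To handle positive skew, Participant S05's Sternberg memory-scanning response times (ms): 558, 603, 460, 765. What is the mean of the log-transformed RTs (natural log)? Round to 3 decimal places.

ln(RT): 6.3244, 6.4019, 6.1312, 6.6399
Σ ln(RT) = 25.4974
Mean = 25.4974/4 = 6.37434

6.374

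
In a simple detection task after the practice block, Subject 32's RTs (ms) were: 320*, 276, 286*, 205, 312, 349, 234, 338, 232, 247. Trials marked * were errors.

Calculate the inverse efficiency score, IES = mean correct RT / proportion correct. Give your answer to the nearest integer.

343 ms

Correct trials (n=8): 276, 205, 312, 349, 234, 338, 232, 247
Mean correct RT = 2193/8 = 274.1250 ms
Proportion correct = 8/10
IES = 274.1250 / (8/10) = 342.656 ms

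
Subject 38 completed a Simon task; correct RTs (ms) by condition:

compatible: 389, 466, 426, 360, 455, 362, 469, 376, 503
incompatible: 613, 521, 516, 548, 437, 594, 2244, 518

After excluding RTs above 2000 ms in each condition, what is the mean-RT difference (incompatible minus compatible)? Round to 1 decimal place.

incompatible: exclude 2244
M(compatible) = 3806/9 = 422.889
M(incompatible) = 3747/7 = 535.286
Difference = 535.286 − 422.889 = 112.397 ms

112.4 ms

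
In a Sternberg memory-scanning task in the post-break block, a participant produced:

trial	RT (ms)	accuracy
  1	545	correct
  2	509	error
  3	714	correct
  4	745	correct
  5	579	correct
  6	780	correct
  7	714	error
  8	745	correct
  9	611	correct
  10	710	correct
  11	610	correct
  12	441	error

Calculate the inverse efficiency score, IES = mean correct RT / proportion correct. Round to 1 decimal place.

894.7 ms

Correct trials (n=9): 545, 714, 745, 579, 780, 745, 611, 710, 610
Mean correct RT = 6039/9 = 671.0000 ms
Proportion correct = 9/12
IES = 671.0000 / (9/12) = 894.667 ms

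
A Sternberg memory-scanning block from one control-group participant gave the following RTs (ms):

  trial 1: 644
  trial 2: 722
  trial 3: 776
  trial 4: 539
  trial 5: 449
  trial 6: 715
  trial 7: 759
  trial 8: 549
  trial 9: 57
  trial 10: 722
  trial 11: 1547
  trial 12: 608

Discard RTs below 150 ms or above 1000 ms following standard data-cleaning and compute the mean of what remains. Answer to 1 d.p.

Excluded: 57, 1547
Retained (n=10): Σ = 6483
Mean = 6483/10 = 648.3000

648.3 ms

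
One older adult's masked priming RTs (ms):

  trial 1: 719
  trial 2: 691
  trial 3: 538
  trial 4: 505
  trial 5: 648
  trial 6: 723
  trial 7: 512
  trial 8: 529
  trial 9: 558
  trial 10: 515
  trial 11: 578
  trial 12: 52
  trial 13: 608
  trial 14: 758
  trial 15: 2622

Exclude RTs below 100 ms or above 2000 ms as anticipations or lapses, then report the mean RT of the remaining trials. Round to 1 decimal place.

Excluded: 52, 2622
Retained (n=13): Σ = 7882
Mean = 7882/13 = 606.3077

606.3 ms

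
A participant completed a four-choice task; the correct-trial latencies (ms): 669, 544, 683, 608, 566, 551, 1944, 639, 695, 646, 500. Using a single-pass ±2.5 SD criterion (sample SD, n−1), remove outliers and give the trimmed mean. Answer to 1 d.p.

610.1 ms

n = 11, ΣRT = 8045, M = 731.364
Σ(x−M)² = 1657584.55; s = √(1657584.55/10) = 407.134
Cutoffs: 731.364 ± 2.5·407.134 → [-286.5, 1749.2]
Outside: 1944 → excluded.
Retained (n=10): Σ = 6101, mean = 6101/10 = 610.100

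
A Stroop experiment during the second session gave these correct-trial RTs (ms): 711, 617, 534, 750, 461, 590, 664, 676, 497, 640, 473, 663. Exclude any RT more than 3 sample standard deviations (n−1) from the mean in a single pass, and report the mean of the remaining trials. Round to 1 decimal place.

606.3 ms

n = 12, ΣRT = 7276, M = 606.333
Σ(x−M)² = 100584.67; s = √(100584.67/11) = 95.625
Cutoffs: 606.333 ± 3·95.625 → [319.5, 893.2]
No RTs fall outside the cutoffs; all 12 retained. Mean = 7276/12 = 606.333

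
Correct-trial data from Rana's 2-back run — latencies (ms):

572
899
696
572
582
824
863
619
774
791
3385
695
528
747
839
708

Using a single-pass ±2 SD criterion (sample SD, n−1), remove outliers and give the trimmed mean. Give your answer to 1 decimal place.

n = 16, ΣRT = 14094, M = 880.875
Σ(x−M)² = 6885547.75; s = √(6885547.75/15) = 677.522
Cutoffs: 880.875 ± 2·677.522 → [-474.2, 2235.9]
Outside: 3385 → excluded.
Retained (n=15): Σ = 10709, mean = 10709/15 = 713.933

713.9 ms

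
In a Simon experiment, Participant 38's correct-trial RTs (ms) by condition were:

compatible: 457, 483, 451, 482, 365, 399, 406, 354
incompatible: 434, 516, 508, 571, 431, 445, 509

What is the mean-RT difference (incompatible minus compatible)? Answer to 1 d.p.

63.1 ms

M(compatible) = 3397/8 = 424.625
M(incompatible) = 3414/7 = 487.714
Difference = 487.714 − 424.625 = 63.089 ms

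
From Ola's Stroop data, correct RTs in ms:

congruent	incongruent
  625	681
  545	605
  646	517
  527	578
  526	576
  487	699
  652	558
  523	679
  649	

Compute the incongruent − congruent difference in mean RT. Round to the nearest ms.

M(congruent) = 5180/9 = 575.556
M(incongruent) = 4893/8 = 611.625
Difference = 611.625 − 575.556 = 36.069 ms

36 ms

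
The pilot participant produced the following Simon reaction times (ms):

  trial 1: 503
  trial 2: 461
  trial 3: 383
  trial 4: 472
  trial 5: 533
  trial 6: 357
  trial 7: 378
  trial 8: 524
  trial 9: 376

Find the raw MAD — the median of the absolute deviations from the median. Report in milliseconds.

72 ms

Sorted: 357, 376, 378, 383, 461, 472, 503, 524, 533 → median = 461
|x − 461|: 42, 0, 78, 11, 72, 104, 83, 63, 85
Sorted deviations: 0, 11, 42, 63, 72, 78, 83, 85, 104 → MAD = 72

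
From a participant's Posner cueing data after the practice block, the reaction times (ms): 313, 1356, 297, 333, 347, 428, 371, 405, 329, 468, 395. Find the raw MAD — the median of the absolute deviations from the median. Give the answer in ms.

42 ms

Sorted: 297, 313, 329, 333, 347, 371, 395, 405, 428, 468, 1356 → median = 371
|x − 371|: 58, 985, 74, 38, 24, 57, 0, 34, 42, 97, 24
Sorted deviations: 0, 24, 24, 34, 38, 42, 57, 58, 74, 97, 985 → MAD = 42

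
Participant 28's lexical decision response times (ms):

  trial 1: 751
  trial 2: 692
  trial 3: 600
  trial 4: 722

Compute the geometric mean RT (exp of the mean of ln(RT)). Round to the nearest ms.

689 ms

ln(RT): 6.6214, 6.5396, 6.3969, 6.5820
Mean ln(RT) = 26.1399/4 = 6.53499
Geometric mean = exp(6.53499) = 688.82 ms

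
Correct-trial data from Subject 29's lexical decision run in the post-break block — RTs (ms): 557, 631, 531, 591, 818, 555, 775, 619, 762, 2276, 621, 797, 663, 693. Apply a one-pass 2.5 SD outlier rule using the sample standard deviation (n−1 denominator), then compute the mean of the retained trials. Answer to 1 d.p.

662.5 ms

n = 14, ΣRT = 10889, M = 777.786
Σ(x−M)² = 2532766.36; s = √(2532766.36/13) = 441.393
Cutoffs: 777.786 ± 2.5·441.393 → [-325.7, 1881.3]
Outside: 2276 → excluded.
Retained (n=13): Σ = 8613, mean = 8613/13 = 662.538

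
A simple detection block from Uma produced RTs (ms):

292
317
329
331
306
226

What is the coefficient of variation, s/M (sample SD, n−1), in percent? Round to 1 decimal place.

n = 6, Σ = 1801, M = 300.1667
Σ(x−M)² = 7666.833; s = √(7666.833/5) = 39.1582
CV = 39.1582 / 300.1667 = 0.13045 = 13.045%

13.0%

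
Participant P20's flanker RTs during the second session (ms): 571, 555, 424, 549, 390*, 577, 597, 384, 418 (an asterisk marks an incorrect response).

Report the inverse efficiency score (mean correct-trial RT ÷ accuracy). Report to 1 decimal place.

Correct trials (n=8): 571, 555, 424, 549, 577, 597, 384, 418
Mean correct RT = 4075/8 = 509.3750 ms
Proportion correct = 8/9
IES = 509.3750 / (8/9) = 573.047 ms

573.0 ms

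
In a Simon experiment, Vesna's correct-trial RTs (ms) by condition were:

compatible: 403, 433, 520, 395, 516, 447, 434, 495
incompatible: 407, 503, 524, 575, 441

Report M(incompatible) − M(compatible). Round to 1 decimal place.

34.6 ms

M(compatible) = 3643/8 = 455.375
M(incompatible) = 2450/5 = 490.000
Difference = 490.000 − 455.375 = 34.625 ms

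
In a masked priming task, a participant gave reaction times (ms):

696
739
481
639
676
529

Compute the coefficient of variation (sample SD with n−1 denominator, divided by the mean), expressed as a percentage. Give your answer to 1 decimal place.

n = 6, Σ = 3760, M = 626.6667
Σ(x−M)² = 50769.333; s = √(50769.333/5) = 100.7664
CV = 100.7664 / 626.6667 = 0.16080 = 16.080%

16.1%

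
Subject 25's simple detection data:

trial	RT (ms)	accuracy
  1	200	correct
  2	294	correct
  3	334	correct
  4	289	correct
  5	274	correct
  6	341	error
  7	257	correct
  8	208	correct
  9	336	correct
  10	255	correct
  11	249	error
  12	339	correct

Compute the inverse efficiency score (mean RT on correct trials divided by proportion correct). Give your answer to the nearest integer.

334 ms

Correct trials (n=10): 200, 294, 334, 289, 274, 257, 208, 336, 255, 339
Mean correct RT = 2786/10 = 278.6000 ms
Proportion correct = 10/12
IES = 278.6000 / (10/12) = 334.320 ms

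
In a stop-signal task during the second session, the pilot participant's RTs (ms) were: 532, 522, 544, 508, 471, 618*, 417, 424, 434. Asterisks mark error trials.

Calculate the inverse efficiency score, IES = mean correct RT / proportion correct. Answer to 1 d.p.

541.7 ms

Correct trials (n=8): 532, 522, 544, 508, 471, 417, 424, 434
Mean correct RT = 3852/8 = 481.5000 ms
Proportion correct = 8/9
IES = 481.5000 / (8/9) = 541.688 ms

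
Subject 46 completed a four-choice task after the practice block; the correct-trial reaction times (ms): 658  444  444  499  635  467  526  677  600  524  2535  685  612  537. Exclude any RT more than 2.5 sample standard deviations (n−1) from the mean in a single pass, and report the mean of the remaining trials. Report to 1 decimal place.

562.2 ms

n = 14, ΣRT = 9843, M = 703.071
Σ(x−M)² = 3705162.93; s = √(3705162.93/13) = 533.866
Cutoffs: 703.071 ± 2.5·533.866 → [-631.6, 2037.7]
Outside: 2535 → excluded.
Retained (n=13): Σ = 7308, mean = 7308/13 = 562.154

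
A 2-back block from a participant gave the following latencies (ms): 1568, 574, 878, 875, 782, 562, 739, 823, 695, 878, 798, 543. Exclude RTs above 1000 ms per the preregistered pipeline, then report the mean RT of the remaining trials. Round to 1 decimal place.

740.6 ms

Excluded: 1568
Retained (n=11): Σ = 8147
Mean = 8147/11 = 740.6364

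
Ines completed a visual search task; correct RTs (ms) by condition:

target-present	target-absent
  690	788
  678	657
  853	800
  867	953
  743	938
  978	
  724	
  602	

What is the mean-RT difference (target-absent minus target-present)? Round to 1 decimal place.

60.3 ms

M(target-present) = 6135/8 = 766.875
M(target-absent) = 4136/5 = 827.200
Difference = 827.200 − 766.875 = 60.325 ms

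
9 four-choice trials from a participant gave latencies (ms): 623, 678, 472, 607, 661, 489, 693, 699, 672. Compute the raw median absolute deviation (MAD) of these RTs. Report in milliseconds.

Sorted: 472, 489, 607, 623, 661, 672, 678, 693, 699 → median = 661
|x − 661|: 38, 17, 189, 54, 0, 172, 32, 38, 11
Sorted deviations: 0, 11, 17, 32, 38, 38, 54, 172, 189 → MAD = 38

38 ms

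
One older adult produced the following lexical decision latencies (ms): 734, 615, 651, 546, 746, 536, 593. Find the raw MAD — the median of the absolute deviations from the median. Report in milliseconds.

Sorted: 536, 546, 593, 615, 651, 734, 746 → median = 615
|x − 615|: 119, 0, 36, 69, 131, 79, 22
Sorted deviations: 0, 22, 36, 69, 79, 119, 131 → MAD = 69

69 ms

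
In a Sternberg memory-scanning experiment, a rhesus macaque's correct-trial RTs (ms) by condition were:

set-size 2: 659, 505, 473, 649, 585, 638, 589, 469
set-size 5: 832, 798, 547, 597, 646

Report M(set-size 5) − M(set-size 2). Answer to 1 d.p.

113.1 ms

M(set-size 2) = 4567/8 = 570.875
M(set-size 5) = 3420/5 = 684.000
Difference = 684.000 − 570.875 = 113.125 ms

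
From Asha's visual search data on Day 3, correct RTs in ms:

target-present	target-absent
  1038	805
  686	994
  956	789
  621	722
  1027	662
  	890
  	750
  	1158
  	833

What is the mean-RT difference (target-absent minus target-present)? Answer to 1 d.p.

M(target-present) = 4328/5 = 865.600
M(target-absent) = 7603/9 = 844.778
Difference = 844.778 − 865.600 = -20.822 ms

-20.8 ms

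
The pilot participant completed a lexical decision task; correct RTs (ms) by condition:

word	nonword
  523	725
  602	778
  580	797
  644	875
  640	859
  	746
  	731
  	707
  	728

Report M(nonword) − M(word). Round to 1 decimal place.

M(word) = 2989/5 = 597.800
M(nonword) = 6946/9 = 771.778
Difference = 771.778 − 597.800 = 173.978 ms

174.0 ms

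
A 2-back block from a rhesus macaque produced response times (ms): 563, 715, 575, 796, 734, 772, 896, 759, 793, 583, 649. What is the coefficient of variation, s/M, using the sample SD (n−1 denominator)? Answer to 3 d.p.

n = 11, Σ = 7835, M = 712.2727
Σ(x−M)² = 115354.182; s = √(115354.182/10) = 107.4031
CV = 107.4031 / 712.2727 = 0.15079

0.151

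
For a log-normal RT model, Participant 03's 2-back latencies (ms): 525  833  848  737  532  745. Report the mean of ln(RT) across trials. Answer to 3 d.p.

ln(RT): 6.2634, 6.7250, 6.7429, 6.6026, 6.2766, 6.6134
Σ ln(RT) = 39.2239
Mean = 39.2239/6 = 6.53732

6.537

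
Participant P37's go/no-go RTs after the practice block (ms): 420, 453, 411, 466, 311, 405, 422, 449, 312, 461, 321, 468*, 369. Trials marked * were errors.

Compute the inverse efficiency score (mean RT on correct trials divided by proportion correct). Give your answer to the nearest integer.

433 ms

Correct trials (n=12): 420, 453, 411, 466, 311, 405, 422, 449, 312, 461, 321, 369
Mean correct RT = 4800/12 = 400.0000 ms
Proportion correct = 12/13
IES = 400.0000 / (12/13) = 433.333 ms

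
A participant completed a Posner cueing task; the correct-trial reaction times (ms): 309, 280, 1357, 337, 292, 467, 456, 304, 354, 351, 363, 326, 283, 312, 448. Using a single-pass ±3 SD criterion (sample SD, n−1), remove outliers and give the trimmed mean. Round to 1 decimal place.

n = 15, ΣRT = 6239, M = 415.933
Σ(x−M)² = 1002294.93; s = √(1002294.93/14) = 267.568
Cutoffs: 415.933 ± 3·267.568 → [-386.8, 1218.6]
Outside: 1357 → excluded.
Retained (n=14): Σ = 4882, mean = 4882/14 = 348.714

348.7 ms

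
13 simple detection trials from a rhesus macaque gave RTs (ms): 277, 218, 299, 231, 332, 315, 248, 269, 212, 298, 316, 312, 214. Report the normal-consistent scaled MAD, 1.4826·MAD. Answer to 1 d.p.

Sorted: 212, 214, 218, 231, 248, 269, 277, 298, 299, 312, 315, 316, 332 → median = 277
|x − 277| sorted: 0, 8, 21, 22, 29, 35, 38, 39, 46, 55, 59, 63, 65 → MAD = 38
Robust SD ≈ 1.4826 × 38 = 56.339

56.3 ms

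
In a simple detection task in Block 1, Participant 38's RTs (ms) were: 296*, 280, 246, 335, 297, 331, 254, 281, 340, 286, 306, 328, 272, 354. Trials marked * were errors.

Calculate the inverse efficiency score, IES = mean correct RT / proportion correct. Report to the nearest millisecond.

324 ms

Correct trials (n=13): 280, 246, 335, 297, 331, 254, 281, 340, 286, 306, 328, 272, 354
Mean correct RT = 3910/13 = 300.7692 ms
Proportion correct = 13/14
IES = 300.7692 / (13/14) = 323.905 ms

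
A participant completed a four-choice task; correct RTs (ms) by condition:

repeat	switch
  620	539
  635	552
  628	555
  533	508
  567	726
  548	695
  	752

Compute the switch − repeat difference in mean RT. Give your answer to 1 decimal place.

M(repeat) = 3531/6 = 588.500
M(switch) = 4327/7 = 618.143
Difference = 618.143 − 588.500 = 29.643 ms

29.6 ms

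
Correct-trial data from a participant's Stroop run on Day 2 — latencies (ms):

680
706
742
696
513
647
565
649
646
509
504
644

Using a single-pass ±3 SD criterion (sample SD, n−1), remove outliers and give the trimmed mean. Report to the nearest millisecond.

n = 12, ΣRT = 7501, M = 625.083
Σ(x−M)² = 74418.92; s = √(74418.92/11) = 82.252
Cutoffs: 625.083 ± 3·82.252 → [378.3, 871.8]
No RTs fall outside the cutoffs; all 12 retained. Mean = 7501/12 = 625.083

625 ms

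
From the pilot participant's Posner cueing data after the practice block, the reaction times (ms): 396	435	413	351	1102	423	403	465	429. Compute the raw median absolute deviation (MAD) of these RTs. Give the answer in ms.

Sorted: 351, 396, 403, 413, 423, 429, 435, 465, 1102 → median = 423
|x − 423|: 27, 12, 10, 72, 679, 0, 20, 42, 6
Sorted deviations: 0, 6, 10, 12, 20, 27, 42, 72, 679 → MAD = 20

20 ms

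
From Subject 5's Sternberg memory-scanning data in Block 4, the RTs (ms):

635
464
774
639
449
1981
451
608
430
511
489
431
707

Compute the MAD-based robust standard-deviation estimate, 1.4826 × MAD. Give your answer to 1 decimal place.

Sorted: 430, 431, 449, 451, 464, 489, 511, 608, 635, 639, 707, 774, 1981 → median = 511
|x − 511| sorted: 0, 22, 47, 60, 62, 80, 81, 97, 124, 128, 196, 263, 1470 → MAD = 81
Robust SD ≈ 1.4826 × 81 = 120.091

120.1 ms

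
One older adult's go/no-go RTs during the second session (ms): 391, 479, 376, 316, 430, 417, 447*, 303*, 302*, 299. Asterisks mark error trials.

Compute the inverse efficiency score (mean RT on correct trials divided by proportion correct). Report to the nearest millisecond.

Correct trials (n=7): 391, 479, 376, 316, 430, 417, 299
Mean correct RT = 2708/7 = 386.8571 ms
Proportion correct = 7/10
IES = 386.8571 / (7/10) = 552.653 ms

553 ms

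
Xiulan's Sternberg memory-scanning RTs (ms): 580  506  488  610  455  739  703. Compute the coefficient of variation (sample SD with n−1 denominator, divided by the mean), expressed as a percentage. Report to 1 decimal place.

n = 7, Σ = 4081, M = 583.0000
Σ(x−M)² = 70812.000; s = √(70812.000/6) = 108.6370
CV = 108.6370 / 583.0000 = 0.18634 = 18.634%

18.6%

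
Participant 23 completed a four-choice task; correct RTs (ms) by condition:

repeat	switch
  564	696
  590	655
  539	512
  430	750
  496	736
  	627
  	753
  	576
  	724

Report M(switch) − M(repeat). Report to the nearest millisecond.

M(repeat) = 2619/5 = 523.800
M(switch) = 6029/9 = 669.889
Difference = 669.889 − 523.800 = 146.089 ms

146 ms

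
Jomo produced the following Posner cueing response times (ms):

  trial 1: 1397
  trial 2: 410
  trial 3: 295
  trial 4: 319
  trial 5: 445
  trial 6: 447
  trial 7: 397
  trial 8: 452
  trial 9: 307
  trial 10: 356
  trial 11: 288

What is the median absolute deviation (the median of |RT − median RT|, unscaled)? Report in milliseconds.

55 ms

Sorted: 288, 295, 307, 319, 356, 397, 410, 445, 447, 452, 1397 → median = 397
|x − 397|: 1000, 13, 102, 78, 48, 50, 0, 55, 90, 41, 109
Sorted deviations: 0, 13, 41, 48, 50, 55, 78, 90, 102, 109, 1000 → MAD = 55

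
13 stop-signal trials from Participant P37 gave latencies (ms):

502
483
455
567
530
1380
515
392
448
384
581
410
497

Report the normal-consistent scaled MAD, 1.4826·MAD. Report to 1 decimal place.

Sorted: 384, 392, 410, 448, 455, 483, 497, 502, 515, 530, 567, 581, 1380 → median = 497
|x − 497| sorted: 0, 5, 14, 18, 33, 42, 49, 70, 84, 87, 105, 113, 883 → MAD = 49
Robust SD ≈ 1.4826 × 49 = 72.647

72.6 ms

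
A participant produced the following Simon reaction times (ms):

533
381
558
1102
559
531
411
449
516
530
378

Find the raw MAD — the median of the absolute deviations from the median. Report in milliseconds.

29 ms

Sorted: 378, 381, 411, 449, 516, 530, 531, 533, 558, 559, 1102 → median = 530
|x − 530|: 3, 149, 28, 572, 29, 1, 119, 81, 14, 0, 152
Sorted deviations: 0, 1, 3, 14, 28, 29, 81, 119, 149, 152, 572 → MAD = 29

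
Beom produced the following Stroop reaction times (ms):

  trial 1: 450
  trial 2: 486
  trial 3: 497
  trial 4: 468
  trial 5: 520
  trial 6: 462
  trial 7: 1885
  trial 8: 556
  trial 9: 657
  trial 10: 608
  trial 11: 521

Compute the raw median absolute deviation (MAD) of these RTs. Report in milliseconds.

52 ms

Sorted: 450, 462, 468, 486, 497, 520, 521, 556, 608, 657, 1885 → median = 520
|x − 520|: 70, 34, 23, 52, 0, 58, 1365, 36, 137, 88, 1
Sorted deviations: 0, 1, 23, 34, 36, 52, 58, 70, 88, 137, 1365 → MAD = 52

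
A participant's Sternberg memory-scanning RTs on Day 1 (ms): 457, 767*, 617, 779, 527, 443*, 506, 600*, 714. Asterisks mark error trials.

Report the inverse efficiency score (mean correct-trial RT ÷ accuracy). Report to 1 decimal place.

900.0 ms

Correct trials (n=6): 457, 617, 779, 527, 506, 714
Mean correct RT = 3600/6 = 600.0000 ms
Proportion correct = 6/9
IES = 600.0000 / (6/9) = 900.000 ms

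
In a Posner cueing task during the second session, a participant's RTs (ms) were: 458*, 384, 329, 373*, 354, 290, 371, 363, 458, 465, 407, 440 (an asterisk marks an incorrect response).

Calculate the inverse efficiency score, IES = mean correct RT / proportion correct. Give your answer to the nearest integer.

Correct trials (n=10): 384, 329, 354, 290, 371, 363, 458, 465, 407, 440
Mean correct RT = 3861/10 = 386.1000 ms
Proportion correct = 10/12
IES = 386.1000 / (10/12) = 463.320 ms

463 ms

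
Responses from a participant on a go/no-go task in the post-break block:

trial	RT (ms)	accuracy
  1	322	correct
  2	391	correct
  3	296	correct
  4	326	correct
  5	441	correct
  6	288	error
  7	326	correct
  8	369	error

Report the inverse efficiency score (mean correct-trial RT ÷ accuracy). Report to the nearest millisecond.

467 ms

Correct trials (n=6): 322, 391, 296, 326, 441, 326
Mean correct RT = 2102/6 = 350.3333 ms
Proportion correct = 6/8
IES = 350.3333 / (6/8) = 467.111 ms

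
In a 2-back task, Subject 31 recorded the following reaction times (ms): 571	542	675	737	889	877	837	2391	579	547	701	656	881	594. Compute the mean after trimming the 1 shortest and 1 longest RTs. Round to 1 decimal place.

Sorted: 542, 547, 571, 579, 594, 656, 675, 701, 737, 837, 877, 881, 889, 2391
Drop lowest 1 (542) and highest 1 (2391)
Remaining (n=12): Σ = 8544, mean = 8544/12 = 712.000

712.0 ms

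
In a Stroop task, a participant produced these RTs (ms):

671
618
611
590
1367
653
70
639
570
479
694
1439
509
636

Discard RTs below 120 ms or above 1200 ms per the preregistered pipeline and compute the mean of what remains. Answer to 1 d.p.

606.4 ms

Excluded: 70, 1367, 1439
Retained (n=11): Σ = 6670
Mean = 6670/11 = 606.3636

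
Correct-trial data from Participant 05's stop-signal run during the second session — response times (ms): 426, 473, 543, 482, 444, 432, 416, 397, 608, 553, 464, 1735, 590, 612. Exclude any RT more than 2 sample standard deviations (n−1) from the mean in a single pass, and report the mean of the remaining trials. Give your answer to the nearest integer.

495 ms

n = 14, ΣRT = 8175, M = 583.929
Σ(x−M)² = 1496824.93; s = √(1496824.93/13) = 339.323
Cutoffs: 583.929 ± 2·339.323 → [-94.7, 1262.6]
Outside: 1735 → excluded.
Retained (n=13): Σ = 6440, mean = 6440/13 = 495.385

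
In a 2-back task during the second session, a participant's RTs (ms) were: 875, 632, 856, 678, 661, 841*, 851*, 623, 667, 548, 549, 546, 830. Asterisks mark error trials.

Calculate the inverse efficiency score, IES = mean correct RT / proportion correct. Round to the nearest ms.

802 ms

Correct trials (n=11): 875, 632, 856, 678, 661, 623, 667, 548, 549, 546, 830
Mean correct RT = 7465/11 = 678.6364 ms
Proportion correct = 11/13
IES = 678.6364 / (11/13) = 802.025 ms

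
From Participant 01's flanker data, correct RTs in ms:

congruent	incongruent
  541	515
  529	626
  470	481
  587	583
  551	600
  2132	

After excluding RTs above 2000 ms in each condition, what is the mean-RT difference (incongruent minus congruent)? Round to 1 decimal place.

congruent: exclude 2132
M(congruent) = 2678/5 = 535.600
M(incongruent) = 2805/5 = 561.000
Difference = 561.000 − 535.600 = 25.400 ms

25.4 ms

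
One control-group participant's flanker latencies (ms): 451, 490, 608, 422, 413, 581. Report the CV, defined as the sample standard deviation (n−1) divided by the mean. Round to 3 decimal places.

0.167

n = 6, Σ = 2965, M = 494.1667
Σ(x−M)² = 34174.833; s = √(34174.833/5) = 82.6739
CV = 82.6739 / 494.1667 = 0.16730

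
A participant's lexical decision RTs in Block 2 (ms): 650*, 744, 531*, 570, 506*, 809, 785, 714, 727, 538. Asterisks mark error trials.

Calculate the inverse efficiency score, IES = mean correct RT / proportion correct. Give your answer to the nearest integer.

Correct trials (n=7): 744, 570, 809, 785, 714, 727, 538
Mean correct RT = 4887/7 = 698.1429 ms
Proportion correct = 7/10
IES = 698.1429 / (7/10) = 997.347 ms

997 ms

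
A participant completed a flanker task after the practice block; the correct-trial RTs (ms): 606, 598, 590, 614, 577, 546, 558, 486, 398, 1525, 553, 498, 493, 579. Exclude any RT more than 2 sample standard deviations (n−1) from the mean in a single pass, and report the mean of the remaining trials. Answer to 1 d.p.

545.8 ms

n = 14, ΣRT = 8621, M = 615.786
Σ(x−M)² = 935984.36; s = √(935984.36/13) = 268.326
Cutoffs: 615.786 ± 2·268.326 → [79.1, 1152.4]
Outside: 1525 → excluded.
Retained (n=13): Σ = 7096, mean = 7096/13 = 545.846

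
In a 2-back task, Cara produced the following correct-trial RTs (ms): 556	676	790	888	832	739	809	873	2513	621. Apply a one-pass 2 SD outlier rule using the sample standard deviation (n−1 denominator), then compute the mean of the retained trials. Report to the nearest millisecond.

754 ms

n = 10, ΣRT = 9297, M = 929.700
Σ(x−M)² = 2891100.10; s = √(2891100.10/9) = 566.775
Cutoffs: 929.700 ± 2·566.775 → [-203.8, 2063.2]
Outside: 2513 → excluded.
Retained (n=9): Σ = 6784, mean = 6784/9 = 753.778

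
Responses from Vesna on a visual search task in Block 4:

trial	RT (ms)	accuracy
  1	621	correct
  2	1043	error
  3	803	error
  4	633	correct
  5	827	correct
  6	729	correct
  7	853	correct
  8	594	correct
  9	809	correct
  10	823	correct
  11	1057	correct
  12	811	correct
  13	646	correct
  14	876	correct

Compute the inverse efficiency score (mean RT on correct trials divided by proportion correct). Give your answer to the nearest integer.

902 ms

Correct trials (n=12): 621, 633, 827, 729, 853, 594, 809, 823, 1057, 811, 646, 876
Mean correct RT = 9279/12 = 773.2500 ms
Proportion correct = 12/14
IES = 773.2500 / (12/14) = 902.125 ms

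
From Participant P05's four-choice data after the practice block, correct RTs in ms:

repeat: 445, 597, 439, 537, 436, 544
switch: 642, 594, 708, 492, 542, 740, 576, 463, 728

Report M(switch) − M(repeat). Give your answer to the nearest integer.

M(repeat) = 2998/6 = 499.667
M(switch) = 5485/9 = 609.444
Difference = 609.444 − 499.667 = 109.778 ms

110 ms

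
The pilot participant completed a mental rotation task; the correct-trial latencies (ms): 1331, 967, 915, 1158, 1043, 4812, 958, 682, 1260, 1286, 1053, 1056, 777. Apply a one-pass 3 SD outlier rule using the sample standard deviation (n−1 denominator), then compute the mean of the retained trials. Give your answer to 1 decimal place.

1040.5 ms

n = 13, ΣRT = 17298, M = 1330.615
Σ(x−M)² = 13563005.08; s = √(13563005.08/12) = 1063.132
Cutoffs: 1330.615 ± 3·1063.132 → [-1858.8, 4520.0]
Outside: 4812 → excluded.
Retained (n=12): Σ = 12486, mean = 12486/12 = 1040.500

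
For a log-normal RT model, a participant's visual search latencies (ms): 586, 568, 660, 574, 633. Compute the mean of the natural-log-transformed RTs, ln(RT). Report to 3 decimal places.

ln(RT): 6.3733, 6.3421, 6.4922, 6.3526, 6.4505
Σ ln(RT) = 32.0108
Mean = 32.0108/5 = 6.40216

6.402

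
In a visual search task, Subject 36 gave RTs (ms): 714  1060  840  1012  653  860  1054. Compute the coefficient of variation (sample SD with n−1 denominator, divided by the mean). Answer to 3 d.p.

n = 7, Σ = 6193, M = 884.7143
Σ(x−M)² = 161029.429; s = √(161029.429/6) = 163.8238
CV = 163.8238 / 884.7143 = 0.18517

0.185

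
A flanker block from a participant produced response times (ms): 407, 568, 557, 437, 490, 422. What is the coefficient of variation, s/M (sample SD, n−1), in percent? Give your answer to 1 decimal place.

n = 6, Σ = 2881, M = 480.1667
Σ(x−M)² = 24314.833; s = √(24314.833/5) = 69.7350
CV = 69.7350 / 480.1667 = 0.14523 = 14.523%

14.5%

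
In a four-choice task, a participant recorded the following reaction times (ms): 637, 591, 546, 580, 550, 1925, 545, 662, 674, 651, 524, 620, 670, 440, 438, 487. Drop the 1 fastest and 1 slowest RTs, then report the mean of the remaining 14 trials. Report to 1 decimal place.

Sorted: 438, 440, 487, 524, 545, 546, 550, 580, 591, 620, 637, 651, 662, 670, 674, 1925
Drop lowest 1 (438) and highest 1 (1925)
Remaining (n=14): Σ = 8177, mean = 8177/14 = 584.071

584.1 ms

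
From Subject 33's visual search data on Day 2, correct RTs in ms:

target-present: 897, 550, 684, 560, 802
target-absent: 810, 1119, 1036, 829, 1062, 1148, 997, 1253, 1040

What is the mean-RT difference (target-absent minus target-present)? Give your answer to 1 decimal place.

334.1 ms

M(target-present) = 3493/5 = 698.600
M(target-absent) = 9294/9 = 1032.667
Difference = 1032.667 − 698.600 = 334.067 ms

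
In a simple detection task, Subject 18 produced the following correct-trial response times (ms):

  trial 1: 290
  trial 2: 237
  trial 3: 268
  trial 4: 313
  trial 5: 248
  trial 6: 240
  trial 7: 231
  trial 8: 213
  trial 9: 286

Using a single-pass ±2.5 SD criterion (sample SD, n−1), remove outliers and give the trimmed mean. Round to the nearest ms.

n = 9, ΣRT = 2326, M = 258.444
Σ(x−M)² = 8550.22; s = √(8550.22/8) = 32.692
Cutoffs: 258.444 ± 2.5·32.692 → [176.7, 340.2]
No RTs fall outside the cutoffs; all 9 retained. Mean = 2326/9 = 258.444

258 ms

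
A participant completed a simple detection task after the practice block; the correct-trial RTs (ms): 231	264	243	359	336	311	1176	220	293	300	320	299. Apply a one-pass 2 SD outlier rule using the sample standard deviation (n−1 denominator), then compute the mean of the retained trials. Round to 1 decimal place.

288.7 ms

n = 12, ΣRT = 4352, M = 362.667
Σ(x−M)² = 741304.67; s = √(741304.67/11) = 259.598
Cutoffs: 362.667 ± 2·259.598 → [-156.5, 881.9]
Outside: 1176 → excluded.
Retained (n=11): Σ = 3176, mean = 3176/11 = 288.727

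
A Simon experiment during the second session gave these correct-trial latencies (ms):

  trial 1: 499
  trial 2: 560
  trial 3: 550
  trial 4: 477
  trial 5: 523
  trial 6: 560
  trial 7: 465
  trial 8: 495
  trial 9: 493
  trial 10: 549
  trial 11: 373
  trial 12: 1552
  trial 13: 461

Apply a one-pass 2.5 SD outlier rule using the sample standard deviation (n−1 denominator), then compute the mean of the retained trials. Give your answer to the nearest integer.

n = 13, ΣRT = 7557, M = 581.308
Σ(x−M)² = 1052870.77; s = √(1052870.77/12) = 296.208
Cutoffs: 581.308 ± 2.5·296.208 → [-159.2, 1321.8]
Outside: 1552 → excluded.
Retained (n=12): Σ = 6005, mean = 6005/12 = 500.417

500 ms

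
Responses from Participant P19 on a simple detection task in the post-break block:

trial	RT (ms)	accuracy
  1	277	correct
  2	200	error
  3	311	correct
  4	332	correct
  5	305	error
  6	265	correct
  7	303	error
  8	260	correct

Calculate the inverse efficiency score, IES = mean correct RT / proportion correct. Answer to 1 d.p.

Correct trials (n=5): 277, 311, 332, 265, 260
Mean correct RT = 1445/5 = 289.0000 ms
Proportion correct = 5/8
IES = 289.0000 / (5/8) = 462.400 ms

462.4 ms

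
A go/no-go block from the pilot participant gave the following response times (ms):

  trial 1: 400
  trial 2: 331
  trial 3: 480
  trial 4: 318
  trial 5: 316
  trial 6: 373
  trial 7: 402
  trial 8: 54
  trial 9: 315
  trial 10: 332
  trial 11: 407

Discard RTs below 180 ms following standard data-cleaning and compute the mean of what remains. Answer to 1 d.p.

367.4 ms

Excluded: 54
Retained (n=10): Σ = 3674
Mean = 3674/10 = 367.4000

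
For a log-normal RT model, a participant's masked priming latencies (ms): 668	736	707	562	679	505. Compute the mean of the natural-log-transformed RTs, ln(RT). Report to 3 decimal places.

6.457

ln(RT): 6.5043, 6.6012, 6.5610, 6.3315, 6.5206, 6.2246
Σ ln(RT) = 38.7432
Mean = 38.7432/6 = 6.45721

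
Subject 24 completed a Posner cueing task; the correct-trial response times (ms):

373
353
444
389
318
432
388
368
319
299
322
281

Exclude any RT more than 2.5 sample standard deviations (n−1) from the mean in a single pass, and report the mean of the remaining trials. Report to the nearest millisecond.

n = 12, ΣRT = 4286, M = 357.167
Σ(x−M)² = 28901.67; s = √(28901.67/11) = 51.258
Cutoffs: 357.167 ± 2.5·51.258 → [229.0, 485.3]
No RTs fall outside the cutoffs; all 12 retained. Mean = 4286/12 = 357.167

357 ms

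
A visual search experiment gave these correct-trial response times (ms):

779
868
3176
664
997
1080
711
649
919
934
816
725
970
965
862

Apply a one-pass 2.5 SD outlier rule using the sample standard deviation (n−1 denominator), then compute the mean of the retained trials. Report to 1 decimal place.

n = 15, ΣRT = 15115, M = 1007.667
Σ(x−M)² = 5267953.33; s = √(5267953.33/14) = 613.419
Cutoffs: 1007.667 ± 2.5·613.419 → [-525.9, 2541.2]
Outside: 3176 → excluded.
Retained (n=14): Σ = 11939, mean = 11939/14 = 852.786

852.8 ms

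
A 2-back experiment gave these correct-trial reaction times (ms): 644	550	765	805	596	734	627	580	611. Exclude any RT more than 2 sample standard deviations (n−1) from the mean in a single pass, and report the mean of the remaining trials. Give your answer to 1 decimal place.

n = 9, ΣRT = 5912, M = 656.889
Σ(x−M)² = 63780.89; s = √(63780.89/8) = 89.289
Cutoffs: 656.889 ± 2·89.289 → [478.3, 835.5]
No RTs fall outside the cutoffs; all 9 retained. Mean = 5912/9 = 656.889

656.9 ms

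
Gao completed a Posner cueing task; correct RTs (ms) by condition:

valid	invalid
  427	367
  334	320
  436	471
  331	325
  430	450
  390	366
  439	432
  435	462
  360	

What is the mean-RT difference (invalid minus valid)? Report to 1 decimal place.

M(valid) = 3582/9 = 398.000
M(invalid) = 3193/8 = 399.125
Difference = 399.125 − 398.000 = 1.125 ms

1.1 ms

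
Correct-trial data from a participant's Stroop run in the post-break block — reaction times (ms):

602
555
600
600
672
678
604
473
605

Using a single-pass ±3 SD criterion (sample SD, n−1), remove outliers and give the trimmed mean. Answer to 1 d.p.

598.8 ms

n = 9, ΣRT = 5389, M = 598.778
Σ(x−M)² = 29453.56; s = √(29453.56/8) = 60.677
Cutoffs: 598.778 ± 3·60.677 → [416.7, 780.8]
No RTs fall outside the cutoffs; all 9 retained. Mean = 5389/9 = 598.778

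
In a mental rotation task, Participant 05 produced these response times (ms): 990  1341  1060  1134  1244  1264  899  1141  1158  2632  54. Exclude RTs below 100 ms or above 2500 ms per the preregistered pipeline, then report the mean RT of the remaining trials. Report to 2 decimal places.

Excluded: 54, 2632
Retained (n=9): Σ = 10231
Mean = 10231/9 = 1136.7778

1136.78 ms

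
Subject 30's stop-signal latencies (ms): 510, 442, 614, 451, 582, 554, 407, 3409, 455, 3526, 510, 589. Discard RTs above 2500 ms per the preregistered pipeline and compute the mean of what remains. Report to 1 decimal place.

Excluded: 3409, 3526
Retained (n=10): Σ = 5114
Mean = 5114/10 = 511.4000

511.4 ms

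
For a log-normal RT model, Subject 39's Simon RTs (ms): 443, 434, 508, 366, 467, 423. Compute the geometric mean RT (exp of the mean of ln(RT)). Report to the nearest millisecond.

438 ms

ln(RT): 6.0936, 6.0730, 6.2305, 5.9026, 6.1463, 6.0474
Mean ln(RT) = 36.4934/6 = 6.08224
Geometric mean = exp(6.08224) = 438.01 ms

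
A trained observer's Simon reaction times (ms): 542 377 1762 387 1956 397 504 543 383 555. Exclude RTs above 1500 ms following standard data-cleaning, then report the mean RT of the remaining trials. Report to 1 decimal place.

461.0 ms

Excluded: 1762, 1956
Retained (n=8): Σ = 3688
Mean = 3688/8 = 461.0000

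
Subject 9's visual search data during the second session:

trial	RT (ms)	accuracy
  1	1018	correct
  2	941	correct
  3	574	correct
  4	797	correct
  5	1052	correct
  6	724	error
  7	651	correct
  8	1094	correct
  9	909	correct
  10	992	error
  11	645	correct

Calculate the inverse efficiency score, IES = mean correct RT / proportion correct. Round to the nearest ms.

Correct trials (n=9): 1018, 941, 574, 797, 1052, 651, 1094, 909, 645
Mean correct RT = 7681/9 = 853.4444 ms
Proportion correct = 9/11
IES = 853.4444 / (9/11) = 1043.099 ms

1043 ms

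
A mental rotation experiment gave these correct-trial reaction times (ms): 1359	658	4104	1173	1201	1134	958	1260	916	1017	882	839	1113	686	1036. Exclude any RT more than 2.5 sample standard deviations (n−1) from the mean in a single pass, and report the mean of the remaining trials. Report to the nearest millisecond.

n = 15, ΣRT = 18336, M = 1222.400
Σ(x−M)² = 9456235.60; s = √(9456235.60/14) = 821.855
Cutoffs: 1222.400 ± 2.5·821.855 → [-832.2, 3277.0]
Outside: 4104 → excluded.
Retained (n=14): Σ = 14232, mean = 14232/14 = 1016.571

1017 ms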